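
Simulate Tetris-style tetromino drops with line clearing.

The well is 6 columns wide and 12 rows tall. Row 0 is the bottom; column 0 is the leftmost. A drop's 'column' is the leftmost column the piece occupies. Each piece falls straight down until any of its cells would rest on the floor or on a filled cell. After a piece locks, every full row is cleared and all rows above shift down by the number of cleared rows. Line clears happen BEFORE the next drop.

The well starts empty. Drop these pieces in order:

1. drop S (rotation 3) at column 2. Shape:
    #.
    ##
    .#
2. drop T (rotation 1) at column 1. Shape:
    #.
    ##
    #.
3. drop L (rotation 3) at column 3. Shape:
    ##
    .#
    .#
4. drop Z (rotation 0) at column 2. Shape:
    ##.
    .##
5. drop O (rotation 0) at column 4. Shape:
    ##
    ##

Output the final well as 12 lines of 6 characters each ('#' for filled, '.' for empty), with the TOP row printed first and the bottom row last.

Drop 1: S rot3 at col 2 lands with bottom-row=0; cleared 0 line(s) (total 0); column heights now [0 0 3 2 0 0], max=3
Drop 2: T rot1 at col 1 lands with bottom-row=2; cleared 0 line(s) (total 0); column heights now [0 5 4 2 0 0], max=5
Drop 3: L rot3 at col 3 lands with bottom-row=0; cleared 0 line(s) (total 0); column heights now [0 5 4 3 3 0], max=5
Drop 4: Z rot0 at col 2 lands with bottom-row=3; cleared 0 line(s) (total 0); column heights now [0 5 5 5 4 0], max=5
Drop 5: O rot0 at col 4 lands with bottom-row=4; cleared 0 line(s) (total 0); column heights now [0 5 5 5 6 6], max=6

Answer: ......
......
......
......
......
......
....##
.#####
.####.
.####.
..###.
...##.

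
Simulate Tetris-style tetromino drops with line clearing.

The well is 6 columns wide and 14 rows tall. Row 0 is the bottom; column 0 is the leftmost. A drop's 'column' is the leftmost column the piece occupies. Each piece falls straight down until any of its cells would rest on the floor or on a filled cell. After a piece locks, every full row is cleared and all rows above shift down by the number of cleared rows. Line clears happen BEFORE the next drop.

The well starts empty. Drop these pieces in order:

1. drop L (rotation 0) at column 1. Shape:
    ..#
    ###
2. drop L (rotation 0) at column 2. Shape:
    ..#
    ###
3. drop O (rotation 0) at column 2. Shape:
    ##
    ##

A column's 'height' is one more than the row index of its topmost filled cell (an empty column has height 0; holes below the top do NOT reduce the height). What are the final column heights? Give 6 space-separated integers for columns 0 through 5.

Answer: 0 1 5 5 4 0

Derivation:
Drop 1: L rot0 at col 1 lands with bottom-row=0; cleared 0 line(s) (total 0); column heights now [0 1 1 2 0 0], max=2
Drop 2: L rot0 at col 2 lands with bottom-row=2; cleared 0 line(s) (total 0); column heights now [0 1 3 3 4 0], max=4
Drop 3: O rot0 at col 2 lands with bottom-row=3; cleared 0 line(s) (total 0); column heights now [0 1 5 5 4 0], max=5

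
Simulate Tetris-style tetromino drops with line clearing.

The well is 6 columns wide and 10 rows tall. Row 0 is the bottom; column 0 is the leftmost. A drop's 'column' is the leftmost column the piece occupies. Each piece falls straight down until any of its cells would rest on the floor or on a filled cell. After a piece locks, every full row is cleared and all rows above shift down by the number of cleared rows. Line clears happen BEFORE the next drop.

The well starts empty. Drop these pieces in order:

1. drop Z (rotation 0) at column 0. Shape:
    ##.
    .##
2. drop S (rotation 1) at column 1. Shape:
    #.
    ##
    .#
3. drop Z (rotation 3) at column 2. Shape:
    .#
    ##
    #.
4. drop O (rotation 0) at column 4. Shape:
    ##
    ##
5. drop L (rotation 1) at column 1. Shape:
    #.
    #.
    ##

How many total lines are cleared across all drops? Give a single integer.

Answer: 0

Derivation:
Drop 1: Z rot0 at col 0 lands with bottom-row=0; cleared 0 line(s) (total 0); column heights now [2 2 1 0 0 0], max=2
Drop 2: S rot1 at col 1 lands with bottom-row=1; cleared 0 line(s) (total 0); column heights now [2 4 3 0 0 0], max=4
Drop 3: Z rot3 at col 2 lands with bottom-row=3; cleared 0 line(s) (total 0); column heights now [2 4 5 6 0 0], max=6
Drop 4: O rot0 at col 4 lands with bottom-row=0; cleared 0 line(s) (total 0); column heights now [2 4 5 6 2 2], max=6
Drop 5: L rot1 at col 1 lands with bottom-row=5; cleared 0 line(s) (total 0); column heights now [2 8 6 6 2 2], max=8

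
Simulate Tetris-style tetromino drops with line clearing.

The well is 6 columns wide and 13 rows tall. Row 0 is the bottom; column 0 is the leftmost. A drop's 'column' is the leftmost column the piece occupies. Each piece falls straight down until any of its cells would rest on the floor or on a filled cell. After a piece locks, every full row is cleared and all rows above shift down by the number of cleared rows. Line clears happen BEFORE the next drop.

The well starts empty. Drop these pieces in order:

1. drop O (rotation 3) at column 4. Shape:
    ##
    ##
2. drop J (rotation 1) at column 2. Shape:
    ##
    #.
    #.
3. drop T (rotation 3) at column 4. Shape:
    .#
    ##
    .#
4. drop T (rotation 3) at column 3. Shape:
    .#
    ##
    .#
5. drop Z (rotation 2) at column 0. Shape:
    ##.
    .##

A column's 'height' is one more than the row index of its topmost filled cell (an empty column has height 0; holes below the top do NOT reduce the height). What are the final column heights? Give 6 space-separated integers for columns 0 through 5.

Answer: 5 5 4 6 7 5

Derivation:
Drop 1: O rot3 at col 4 lands with bottom-row=0; cleared 0 line(s) (total 0); column heights now [0 0 0 0 2 2], max=2
Drop 2: J rot1 at col 2 lands with bottom-row=0; cleared 0 line(s) (total 0); column heights now [0 0 3 3 2 2], max=3
Drop 3: T rot3 at col 4 lands with bottom-row=2; cleared 0 line(s) (total 0); column heights now [0 0 3 3 4 5], max=5
Drop 4: T rot3 at col 3 lands with bottom-row=4; cleared 0 line(s) (total 0); column heights now [0 0 3 6 7 5], max=7
Drop 5: Z rot2 at col 0 lands with bottom-row=3; cleared 0 line(s) (total 0); column heights now [5 5 4 6 7 5], max=7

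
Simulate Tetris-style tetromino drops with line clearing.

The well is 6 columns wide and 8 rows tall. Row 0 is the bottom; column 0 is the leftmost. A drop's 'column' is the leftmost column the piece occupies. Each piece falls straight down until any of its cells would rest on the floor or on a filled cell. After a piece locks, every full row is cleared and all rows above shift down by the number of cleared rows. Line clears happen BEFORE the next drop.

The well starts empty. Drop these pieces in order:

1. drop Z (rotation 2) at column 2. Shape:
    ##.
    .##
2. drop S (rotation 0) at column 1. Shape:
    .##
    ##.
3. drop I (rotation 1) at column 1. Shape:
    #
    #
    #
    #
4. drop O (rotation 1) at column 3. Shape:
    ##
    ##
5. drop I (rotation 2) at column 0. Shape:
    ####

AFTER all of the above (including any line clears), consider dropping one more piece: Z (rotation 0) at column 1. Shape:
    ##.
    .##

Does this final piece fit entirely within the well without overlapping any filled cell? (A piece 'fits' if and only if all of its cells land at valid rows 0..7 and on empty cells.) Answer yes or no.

Answer: no

Derivation:
Drop 1: Z rot2 at col 2 lands with bottom-row=0; cleared 0 line(s) (total 0); column heights now [0 0 2 2 1 0], max=2
Drop 2: S rot0 at col 1 lands with bottom-row=2; cleared 0 line(s) (total 0); column heights now [0 3 4 4 1 0], max=4
Drop 3: I rot1 at col 1 lands with bottom-row=3; cleared 0 line(s) (total 0); column heights now [0 7 4 4 1 0], max=7
Drop 4: O rot1 at col 3 lands with bottom-row=4; cleared 0 line(s) (total 0); column heights now [0 7 4 6 6 0], max=7
Drop 5: I rot2 at col 0 lands with bottom-row=7; cleared 0 line(s) (total 0); column heights now [8 8 8 8 6 0], max=8
Test piece Z rot0 at col 1 (width 3): heights before test = [8 8 8 8 6 0]; fits = False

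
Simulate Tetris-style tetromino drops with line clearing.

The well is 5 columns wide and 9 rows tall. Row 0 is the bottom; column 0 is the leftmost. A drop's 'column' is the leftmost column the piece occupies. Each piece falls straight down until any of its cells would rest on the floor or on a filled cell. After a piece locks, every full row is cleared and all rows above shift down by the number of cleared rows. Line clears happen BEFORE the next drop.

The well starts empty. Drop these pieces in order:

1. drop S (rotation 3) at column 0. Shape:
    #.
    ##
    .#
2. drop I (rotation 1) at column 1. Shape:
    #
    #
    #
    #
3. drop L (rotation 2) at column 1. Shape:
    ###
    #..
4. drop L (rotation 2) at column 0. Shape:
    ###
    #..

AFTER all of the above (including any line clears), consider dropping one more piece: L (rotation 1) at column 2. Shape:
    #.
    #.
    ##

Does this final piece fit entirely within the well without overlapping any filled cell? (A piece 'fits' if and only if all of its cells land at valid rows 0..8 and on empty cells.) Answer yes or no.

Drop 1: S rot3 at col 0 lands with bottom-row=0; cleared 0 line(s) (total 0); column heights now [3 2 0 0 0], max=3
Drop 2: I rot1 at col 1 lands with bottom-row=2; cleared 0 line(s) (total 0); column heights now [3 6 0 0 0], max=6
Drop 3: L rot2 at col 1 lands with bottom-row=6; cleared 0 line(s) (total 0); column heights now [3 8 8 8 0], max=8
Drop 4: L rot2 at col 0 lands with bottom-row=7; cleared 0 line(s) (total 0); column heights now [9 9 9 8 0], max=9
Test piece L rot1 at col 2 (width 2): heights before test = [9 9 9 8 0]; fits = False

Answer: no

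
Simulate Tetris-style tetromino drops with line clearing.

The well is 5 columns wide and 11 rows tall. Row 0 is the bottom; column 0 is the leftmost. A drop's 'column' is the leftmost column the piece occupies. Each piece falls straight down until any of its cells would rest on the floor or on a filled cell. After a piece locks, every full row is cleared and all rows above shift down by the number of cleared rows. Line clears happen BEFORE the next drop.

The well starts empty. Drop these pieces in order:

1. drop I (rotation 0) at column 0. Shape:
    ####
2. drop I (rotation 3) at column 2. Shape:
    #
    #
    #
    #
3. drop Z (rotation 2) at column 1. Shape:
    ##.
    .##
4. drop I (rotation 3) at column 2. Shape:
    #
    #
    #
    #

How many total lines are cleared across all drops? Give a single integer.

Drop 1: I rot0 at col 0 lands with bottom-row=0; cleared 0 line(s) (total 0); column heights now [1 1 1 1 0], max=1
Drop 2: I rot3 at col 2 lands with bottom-row=1; cleared 0 line(s) (total 0); column heights now [1 1 5 1 0], max=5
Drop 3: Z rot2 at col 1 lands with bottom-row=5; cleared 0 line(s) (total 0); column heights now [1 7 7 6 0], max=7
Drop 4: I rot3 at col 2 lands with bottom-row=7; cleared 0 line(s) (total 0); column heights now [1 7 11 6 0], max=11

Answer: 0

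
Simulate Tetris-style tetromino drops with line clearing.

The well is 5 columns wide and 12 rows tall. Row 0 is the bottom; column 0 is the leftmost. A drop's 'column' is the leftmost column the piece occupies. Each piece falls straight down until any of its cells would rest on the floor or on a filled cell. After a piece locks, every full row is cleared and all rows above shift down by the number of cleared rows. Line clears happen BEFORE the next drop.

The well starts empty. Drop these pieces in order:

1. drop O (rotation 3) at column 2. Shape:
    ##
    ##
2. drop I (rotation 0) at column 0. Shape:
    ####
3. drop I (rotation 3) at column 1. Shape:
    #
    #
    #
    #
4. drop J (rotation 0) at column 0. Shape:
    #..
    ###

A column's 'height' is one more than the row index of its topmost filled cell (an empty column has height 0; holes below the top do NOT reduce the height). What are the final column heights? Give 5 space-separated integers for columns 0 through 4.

Answer: 9 8 8 3 0

Derivation:
Drop 1: O rot3 at col 2 lands with bottom-row=0; cleared 0 line(s) (total 0); column heights now [0 0 2 2 0], max=2
Drop 2: I rot0 at col 0 lands with bottom-row=2; cleared 0 line(s) (total 0); column heights now [3 3 3 3 0], max=3
Drop 3: I rot3 at col 1 lands with bottom-row=3; cleared 0 line(s) (total 0); column heights now [3 7 3 3 0], max=7
Drop 4: J rot0 at col 0 lands with bottom-row=7; cleared 0 line(s) (total 0); column heights now [9 8 8 3 0], max=9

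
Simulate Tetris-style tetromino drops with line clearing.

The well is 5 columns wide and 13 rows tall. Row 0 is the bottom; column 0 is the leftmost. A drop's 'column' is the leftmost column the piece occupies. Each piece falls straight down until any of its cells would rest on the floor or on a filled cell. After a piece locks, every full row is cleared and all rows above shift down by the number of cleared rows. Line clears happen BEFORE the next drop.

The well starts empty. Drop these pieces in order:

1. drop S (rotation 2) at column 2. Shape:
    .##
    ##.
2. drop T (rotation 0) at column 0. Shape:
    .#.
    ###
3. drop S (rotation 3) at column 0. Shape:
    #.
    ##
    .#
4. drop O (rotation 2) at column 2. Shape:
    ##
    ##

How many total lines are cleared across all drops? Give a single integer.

Answer: 1

Derivation:
Drop 1: S rot2 at col 2 lands with bottom-row=0; cleared 0 line(s) (total 0); column heights now [0 0 1 2 2], max=2
Drop 2: T rot0 at col 0 lands with bottom-row=1; cleared 1 line(s) (total 1); column heights now [0 2 1 1 0], max=2
Drop 3: S rot3 at col 0 lands with bottom-row=2; cleared 0 line(s) (total 1); column heights now [5 4 1 1 0], max=5
Drop 4: O rot2 at col 2 lands with bottom-row=1; cleared 0 line(s) (total 1); column heights now [5 4 3 3 0], max=5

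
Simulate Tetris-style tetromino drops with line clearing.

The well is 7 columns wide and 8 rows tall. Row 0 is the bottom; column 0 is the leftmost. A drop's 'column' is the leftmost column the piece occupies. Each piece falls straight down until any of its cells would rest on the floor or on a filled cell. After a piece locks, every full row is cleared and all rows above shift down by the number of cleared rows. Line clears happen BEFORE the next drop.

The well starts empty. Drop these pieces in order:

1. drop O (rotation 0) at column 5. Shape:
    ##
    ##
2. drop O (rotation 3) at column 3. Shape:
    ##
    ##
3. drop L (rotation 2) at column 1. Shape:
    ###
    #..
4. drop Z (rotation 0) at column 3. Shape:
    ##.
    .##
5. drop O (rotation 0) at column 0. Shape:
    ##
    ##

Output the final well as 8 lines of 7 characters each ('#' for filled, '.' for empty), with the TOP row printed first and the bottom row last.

Drop 1: O rot0 at col 5 lands with bottom-row=0; cleared 0 line(s) (total 0); column heights now [0 0 0 0 0 2 2], max=2
Drop 2: O rot3 at col 3 lands with bottom-row=0; cleared 0 line(s) (total 0); column heights now [0 0 0 2 2 2 2], max=2
Drop 3: L rot2 at col 1 lands with bottom-row=1; cleared 0 line(s) (total 0); column heights now [0 3 3 3 2 2 2], max=3
Drop 4: Z rot0 at col 3 lands with bottom-row=2; cleared 0 line(s) (total 0); column heights now [0 3 3 4 4 3 2], max=4
Drop 5: O rot0 at col 0 lands with bottom-row=3; cleared 0 line(s) (total 0); column heights now [5 5 3 4 4 3 2], max=5

Answer: .......
.......
.......
##.....
##.##..
.#####.
.#.####
...####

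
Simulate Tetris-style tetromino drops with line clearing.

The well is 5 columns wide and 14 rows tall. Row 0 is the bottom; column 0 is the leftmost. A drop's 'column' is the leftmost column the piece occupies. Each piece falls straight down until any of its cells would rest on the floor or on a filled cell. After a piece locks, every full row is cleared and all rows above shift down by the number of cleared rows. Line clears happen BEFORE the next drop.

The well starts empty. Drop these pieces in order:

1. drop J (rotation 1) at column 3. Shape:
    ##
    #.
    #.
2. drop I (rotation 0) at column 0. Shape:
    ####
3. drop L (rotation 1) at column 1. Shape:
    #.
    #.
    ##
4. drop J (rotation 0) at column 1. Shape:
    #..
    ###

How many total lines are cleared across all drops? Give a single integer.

Answer: 0

Derivation:
Drop 1: J rot1 at col 3 lands with bottom-row=0; cleared 0 line(s) (total 0); column heights now [0 0 0 3 3], max=3
Drop 2: I rot0 at col 0 lands with bottom-row=3; cleared 0 line(s) (total 0); column heights now [4 4 4 4 3], max=4
Drop 3: L rot1 at col 1 lands with bottom-row=4; cleared 0 line(s) (total 0); column heights now [4 7 5 4 3], max=7
Drop 4: J rot0 at col 1 lands with bottom-row=7; cleared 0 line(s) (total 0); column heights now [4 9 8 8 3], max=9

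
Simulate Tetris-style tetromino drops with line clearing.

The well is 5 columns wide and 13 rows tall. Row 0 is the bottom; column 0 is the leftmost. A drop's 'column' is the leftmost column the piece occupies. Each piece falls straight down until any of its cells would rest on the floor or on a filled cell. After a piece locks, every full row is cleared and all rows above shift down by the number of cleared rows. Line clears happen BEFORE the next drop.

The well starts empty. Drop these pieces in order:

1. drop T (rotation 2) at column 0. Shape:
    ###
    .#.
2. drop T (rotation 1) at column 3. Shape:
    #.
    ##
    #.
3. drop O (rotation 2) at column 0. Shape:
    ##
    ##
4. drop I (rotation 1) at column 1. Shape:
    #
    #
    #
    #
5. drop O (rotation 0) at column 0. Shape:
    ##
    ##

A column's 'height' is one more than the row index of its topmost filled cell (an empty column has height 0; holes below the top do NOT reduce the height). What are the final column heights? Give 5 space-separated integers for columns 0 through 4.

Answer: 9 9 0 2 0

Derivation:
Drop 1: T rot2 at col 0 lands with bottom-row=0; cleared 0 line(s) (total 0); column heights now [2 2 2 0 0], max=2
Drop 2: T rot1 at col 3 lands with bottom-row=0; cleared 1 line(s) (total 1); column heights now [0 1 0 2 0], max=2
Drop 3: O rot2 at col 0 lands with bottom-row=1; cleared 0 line(s) (total 1); column heights now [3 3 0 2 0], max=3
Drop 4: I rot1 at col 1 lands with bottom-row=3; cleared 0 line(s) (total 1); column heights now [3 7 0 2 0], max=7
Drop 5: O rot0 at col 0 lands with bottom-row=7; cleared 0 line(s) (total 1); column heights now [9 9 0 2 0], max=9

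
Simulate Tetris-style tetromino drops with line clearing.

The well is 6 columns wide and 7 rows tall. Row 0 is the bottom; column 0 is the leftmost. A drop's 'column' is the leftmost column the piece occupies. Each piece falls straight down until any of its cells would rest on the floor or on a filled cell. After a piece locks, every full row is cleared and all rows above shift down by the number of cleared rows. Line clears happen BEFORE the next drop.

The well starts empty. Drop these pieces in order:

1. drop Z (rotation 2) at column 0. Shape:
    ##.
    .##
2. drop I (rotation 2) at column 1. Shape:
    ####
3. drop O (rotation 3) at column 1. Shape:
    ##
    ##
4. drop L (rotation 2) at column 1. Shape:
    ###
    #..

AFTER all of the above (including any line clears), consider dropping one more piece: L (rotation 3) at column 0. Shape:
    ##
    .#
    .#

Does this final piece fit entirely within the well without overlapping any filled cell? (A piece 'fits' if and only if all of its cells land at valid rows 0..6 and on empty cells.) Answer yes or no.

Drop 1: Z rot2 at col 0 lands with bottom-row=0; cleared 0 line(s) (total 0); column heights now [2 2 1 0 0 0], max=2
Drop 2: I rot2 at col 1 lands with bottom-row=2; cleared 0 line(s) (total 0); column heights now [2 3 3 3 3 0], max=3
Drop 3: O rot3 at col 1 lands with bottom-row=3; cleared 0 line(s) (total 0); column heights now [2 5 5 3 3 0], max=5
Drop 4: L rot2 at col 1 lands with bottom-row=5; cleared 0 line(s) (total 0); column heights now [2 7 7 7 3 0], max=7
Test piece L rot3 at col 0 (width 2): heights before test = [2 7 7 7 3 0]; fits = False

Answer: no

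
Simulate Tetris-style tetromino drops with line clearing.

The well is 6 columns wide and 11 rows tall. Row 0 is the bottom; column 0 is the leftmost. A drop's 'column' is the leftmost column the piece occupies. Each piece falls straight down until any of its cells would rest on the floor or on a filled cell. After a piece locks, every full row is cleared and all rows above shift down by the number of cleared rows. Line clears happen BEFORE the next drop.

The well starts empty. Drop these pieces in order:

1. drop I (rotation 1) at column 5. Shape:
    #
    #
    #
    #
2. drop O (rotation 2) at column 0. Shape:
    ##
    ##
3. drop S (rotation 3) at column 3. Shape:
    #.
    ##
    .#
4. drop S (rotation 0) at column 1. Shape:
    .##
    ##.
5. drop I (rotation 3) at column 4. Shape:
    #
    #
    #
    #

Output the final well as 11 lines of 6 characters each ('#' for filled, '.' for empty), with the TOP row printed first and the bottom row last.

Answer: ......
......
......
......
......
....#.
....#.
..####
.#####
##.###
##..##

Derivation:
Drop 1: I rot1 at col 5 lands with bottom-row=0; cleared 0 line(s) (total 0); column heights now [0 0 0 0 0 4], max=4
Drop 2: O rot2 at col 0 lands with bottom-row=0; cleared 0 line(s) (total 0); column heights now [2 2 0 0 0 4], max=4
Drop 3: S rot3 at col 3 lands with bottom-row=0; cleared 0 line(s) (total 0); column heights now [2 2 0 3 2 4], max=4
Drop 4: S rot0 at col 1 lands with bottom-row=2; cleared 0 line(s) (total 0); column heights now [2 3 4 4 2 4], max=4
Drop 5: I rot3 at col 4 lands with bottom-row=2; cleared 0 line(s) (total 0); column heights now [2 3 4 4 6 4], max=6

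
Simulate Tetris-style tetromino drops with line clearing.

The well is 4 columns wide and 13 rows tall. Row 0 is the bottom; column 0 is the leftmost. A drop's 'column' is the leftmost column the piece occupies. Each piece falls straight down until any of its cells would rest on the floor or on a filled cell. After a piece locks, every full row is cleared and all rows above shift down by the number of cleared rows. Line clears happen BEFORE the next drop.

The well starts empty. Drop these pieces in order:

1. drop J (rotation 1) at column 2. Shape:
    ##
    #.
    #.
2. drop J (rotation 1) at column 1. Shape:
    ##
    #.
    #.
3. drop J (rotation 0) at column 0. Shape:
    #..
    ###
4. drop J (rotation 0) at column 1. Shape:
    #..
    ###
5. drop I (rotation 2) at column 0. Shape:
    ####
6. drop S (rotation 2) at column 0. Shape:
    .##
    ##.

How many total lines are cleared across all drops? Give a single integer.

Drop 1: J rot1 at col 2 lands with bottom-row=0; cleared 0 line(s) (total 0); column heights now [0 0 3 3], max=3
Drop 2: J rot1 at col 1 lands with bottom-row=1; cleared 0 line(s) (total 0); column heights now [0 4 4 3], max=4
Drop 3: J rot0 at col 0 lands with bottom-row=4; cleared 0 line(s) (total 0); column heights now [6 5 5 3], max=6
Drop 4: J rot0 at col 1 lands with bottom-row=5; cleared 1 line(s) (total 1); column heights now [5 6 5 3], max=6
Drop 5: I rot2 at col 0 lands with bottom-row=6; cleared 1 line(s) (total 2); column heights now [5 6 5 3], max=6
Drop 6: S rot2 at col 0 lands with bottom-row=6; cleared 0 line(s) (total 2); column heights now [7 8 8 3], max=8

Answer: 2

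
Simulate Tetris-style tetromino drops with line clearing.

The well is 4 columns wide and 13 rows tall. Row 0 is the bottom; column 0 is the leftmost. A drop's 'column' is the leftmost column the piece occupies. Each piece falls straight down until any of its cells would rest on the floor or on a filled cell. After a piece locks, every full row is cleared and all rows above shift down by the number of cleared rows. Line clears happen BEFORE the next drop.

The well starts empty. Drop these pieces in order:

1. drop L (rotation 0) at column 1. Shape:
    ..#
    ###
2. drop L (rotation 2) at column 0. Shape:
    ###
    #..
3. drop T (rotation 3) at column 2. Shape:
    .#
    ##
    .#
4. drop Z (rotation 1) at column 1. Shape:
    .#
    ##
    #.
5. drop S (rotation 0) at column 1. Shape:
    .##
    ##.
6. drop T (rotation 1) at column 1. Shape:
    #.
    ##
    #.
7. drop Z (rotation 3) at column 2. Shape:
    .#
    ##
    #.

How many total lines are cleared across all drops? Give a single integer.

Drop 1: L rot0 at col 1 lands with bottom-row=0; cleared 0 line(s) (total 0); column heights now [0 1 1 2], max=2
Drop 2: L rot2 at col 0 lands with bottom-row=0; cleared 2 line(s) (total 2); column heights now [0 0 0 0], max=0
Drop 3: T rot3 at col 2 lands with bottom-row=0; cleared 0 line(s) (total 2); column heights now [0 0 2 3], max=3
Drop 4: Z rot1 at col 1 lands with bottom-row=1; cleared 0 line(s) (total 2); column heights now [0 3 4 3], max=4
Drop 5: S rot0 at col 1 lands with bottom-row=4; cleared 0 line(s) (total 2); column heights now [0 5 6 6], max=6
Drop 6: T rot1 at col 1 lands with bottom-row=5; cleared 0 line(s) (total 2); column heights now [0 8 7 6], max=8
Drop 7: Z rot3 at col 2 lands with bottom-row=7; cleared 0 line(s) (total 2); column heights now [0 8 9 10], max=10

Answer: 2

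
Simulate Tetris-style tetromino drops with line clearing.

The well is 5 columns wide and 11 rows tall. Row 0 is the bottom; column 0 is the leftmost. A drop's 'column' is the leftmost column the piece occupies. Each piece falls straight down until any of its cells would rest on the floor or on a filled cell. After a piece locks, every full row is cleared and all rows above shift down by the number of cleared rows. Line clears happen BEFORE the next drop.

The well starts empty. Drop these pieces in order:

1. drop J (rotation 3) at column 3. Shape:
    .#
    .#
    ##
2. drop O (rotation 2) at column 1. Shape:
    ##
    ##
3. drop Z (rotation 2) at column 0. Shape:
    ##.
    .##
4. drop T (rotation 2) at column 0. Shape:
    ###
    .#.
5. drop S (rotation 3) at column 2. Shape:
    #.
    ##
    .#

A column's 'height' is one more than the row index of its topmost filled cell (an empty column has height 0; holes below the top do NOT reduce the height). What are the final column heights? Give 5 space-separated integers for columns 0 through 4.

Answer: 6 6 8 7 3

Derivation:
Drop 1: J rot3 at col 3 lands with bottom-row=0; cleared 0 line(s) (total 0); column heights now [0 0 0 1 3], max=3
Drop 2: O rot2 at col 1 lands with bottom-row=0; cleared 0 line(s) (total 0); column heights now [0 2 2 1 3], max=3
Drop 3: Z rot2 at col 0 lands with bottom-row=2; cleared 0 line(s) (total 0); column heights now [4 4 3 1 3], max=4
Drop 4: T rot2 at col 0 lands with bottom-row=4; cleared 0 line(s) (total 0); column heights now [6 6 6 1 3], max=6
Drop 5: S rot3 at col 2 lands with bottom-row=5; cleared 0 line(s) (total 0); column heights now [6 6 8 7 3], max=8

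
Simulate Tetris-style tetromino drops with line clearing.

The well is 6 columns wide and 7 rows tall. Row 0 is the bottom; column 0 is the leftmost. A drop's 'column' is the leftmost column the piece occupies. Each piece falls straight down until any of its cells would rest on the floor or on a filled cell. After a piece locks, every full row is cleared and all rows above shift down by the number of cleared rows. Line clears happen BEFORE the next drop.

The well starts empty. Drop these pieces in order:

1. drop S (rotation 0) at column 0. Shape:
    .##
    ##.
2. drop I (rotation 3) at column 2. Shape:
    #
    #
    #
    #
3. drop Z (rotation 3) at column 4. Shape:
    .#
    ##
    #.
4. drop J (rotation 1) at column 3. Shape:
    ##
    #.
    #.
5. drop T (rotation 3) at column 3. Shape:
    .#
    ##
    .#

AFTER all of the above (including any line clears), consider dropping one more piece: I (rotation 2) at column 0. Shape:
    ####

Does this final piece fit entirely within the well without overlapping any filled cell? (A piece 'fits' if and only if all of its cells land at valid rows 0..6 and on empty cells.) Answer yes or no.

Answer: yes

Derivation:
Drop 1: S rot0 at col 0 lands with bottom-row=0; cleared 0 line(s) (total 0); column heights now [1 2 2 0 0 0], max=2
Drop 2: I rot3 at col 2 lands with bottom-row=2; cleared 0 line(s) (total 0); column heights now [1 2 6 0 0 0], max=6
Drop 3: Z rot3 at col 4 lands with bottom-row=0; cleared 0 line(s) (total 0); column heights now [1 2 6 0 2 3], max=6
Drop 4: J rot1 at col 3 lands with bottom-row=0; cleared 0 line(s) (total 0); column heights now [1 2 6 3 3 3], max=6
Drop 5: T rot3 at col 3 lands with bottom-row=3; cleared 0 line(s) (total 0); column heights now [1 2 6 5 6 3], max=6
Test piece I rot2 at col 0 (width 4): heights before test = [1 2 6 5 6 3]; fits = True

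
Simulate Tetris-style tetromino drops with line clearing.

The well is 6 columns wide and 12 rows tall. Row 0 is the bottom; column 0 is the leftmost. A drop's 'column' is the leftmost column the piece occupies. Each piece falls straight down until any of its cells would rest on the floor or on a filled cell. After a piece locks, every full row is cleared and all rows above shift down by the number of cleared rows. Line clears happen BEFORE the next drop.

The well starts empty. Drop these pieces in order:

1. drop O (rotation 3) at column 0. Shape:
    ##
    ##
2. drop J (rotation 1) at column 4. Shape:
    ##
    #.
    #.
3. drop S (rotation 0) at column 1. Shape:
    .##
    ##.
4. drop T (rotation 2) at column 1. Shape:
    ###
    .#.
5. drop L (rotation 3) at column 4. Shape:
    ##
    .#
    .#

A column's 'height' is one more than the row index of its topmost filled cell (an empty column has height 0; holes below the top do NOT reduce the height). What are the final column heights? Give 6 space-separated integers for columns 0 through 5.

Drop 1: O rot3 at col 0 lands with bottom-row=0; cleared 0 line(s) (total 0); column heights now [2 2 0 0 0 0], max=2
Drop 2: J rot1 at col 4 lands with bottom-row=0; cleared 0 line(s) (total 0); column heights now [2 2 0 0 3 3], max=3
Drop 3: S rot0 at col 1 lands with bottom-row=2; cleared 0 line(s) (total 0); column heights now [2 3 4 4 3 3], max=4
Drop 4: T rot2 at col 1 lands with bottom-row=4; cleared 0 line(s) (total 0); column heights now [2 6 6 6 3 3], max=6
Drop 5: L rot3 at col 4 lands with bottom-row=3; cleared 0 line(s) (total 0); column heights now [2 6 6 6 6 6], max=6

Answer: 2 6 6 6 6 6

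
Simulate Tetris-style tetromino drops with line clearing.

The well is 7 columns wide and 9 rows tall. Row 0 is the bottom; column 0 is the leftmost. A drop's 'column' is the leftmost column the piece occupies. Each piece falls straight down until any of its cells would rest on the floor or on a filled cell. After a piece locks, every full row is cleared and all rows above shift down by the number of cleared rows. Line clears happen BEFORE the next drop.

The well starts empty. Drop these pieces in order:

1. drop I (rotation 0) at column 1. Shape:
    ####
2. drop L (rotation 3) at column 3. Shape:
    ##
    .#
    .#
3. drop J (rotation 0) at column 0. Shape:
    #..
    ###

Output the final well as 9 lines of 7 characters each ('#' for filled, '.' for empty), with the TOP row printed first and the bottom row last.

Drop 1: I rot0 at col 1 lands with bottom-row=0; cleared 0 line(s) (total 0); column heights now [0 1 1 1 1 0 0], max=1
Drop 2: L rot3 at col 3 lands with bottom-row=1; cleared 0 line(s) (total 0); column heights now [0 1 1 4 4 0 0], max=4
Drop 3: J rot0 at col 0 lands with bottom-row=1; cleared 0 line(s) (total 0); column heights now [3 2 2 4 4 0 0], max=4

Answer: .......
.......
.......
.......
.......
...##..
#...#..
###.#..
.####..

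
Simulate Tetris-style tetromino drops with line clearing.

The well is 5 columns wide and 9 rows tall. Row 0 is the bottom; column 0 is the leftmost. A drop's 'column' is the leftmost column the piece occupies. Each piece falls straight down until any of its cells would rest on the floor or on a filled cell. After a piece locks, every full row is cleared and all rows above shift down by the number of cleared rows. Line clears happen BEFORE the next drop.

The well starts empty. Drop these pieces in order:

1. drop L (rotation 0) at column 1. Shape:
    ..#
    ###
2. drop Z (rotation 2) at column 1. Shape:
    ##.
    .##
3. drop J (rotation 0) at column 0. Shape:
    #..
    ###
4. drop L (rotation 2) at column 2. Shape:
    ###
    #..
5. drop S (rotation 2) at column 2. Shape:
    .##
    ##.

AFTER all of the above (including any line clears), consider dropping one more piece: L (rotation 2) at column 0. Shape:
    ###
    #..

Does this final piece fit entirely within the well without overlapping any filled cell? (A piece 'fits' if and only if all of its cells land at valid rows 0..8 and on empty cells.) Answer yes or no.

Drop 1: L rot0 at col 1 lands with bottom-row=0; cleared 0 line(s) (total 0); column heights now [0 1 1 2 0], max=2
Drop 2: Z rot2 at col 1 lands with bottom-row=2; cleared 0 line(s) (total 0); column heights now [0 4 4 3 0], max=4
Drop 3: J rot0 at col 0 lands with bottom-row=4; cleared 0 line(s) (total 0); column heights now [6 5 5 3 0], max=6
Drop 4: L rot2 at col 2 lands with bottom-row=5; cleared 0 line(s) (total 0); column heights now [6 5 7 7 7], max=7
Drop 5: S rot2 at col 2 lands with bottom-row=7; cleared 0 line(s) (total 0); column heights now [6 5 8 9 9], max=9
Test piece L rot2 at col 0 (width 3): heights before test = [6 5 8 9 9]; fits = True

Answer: yes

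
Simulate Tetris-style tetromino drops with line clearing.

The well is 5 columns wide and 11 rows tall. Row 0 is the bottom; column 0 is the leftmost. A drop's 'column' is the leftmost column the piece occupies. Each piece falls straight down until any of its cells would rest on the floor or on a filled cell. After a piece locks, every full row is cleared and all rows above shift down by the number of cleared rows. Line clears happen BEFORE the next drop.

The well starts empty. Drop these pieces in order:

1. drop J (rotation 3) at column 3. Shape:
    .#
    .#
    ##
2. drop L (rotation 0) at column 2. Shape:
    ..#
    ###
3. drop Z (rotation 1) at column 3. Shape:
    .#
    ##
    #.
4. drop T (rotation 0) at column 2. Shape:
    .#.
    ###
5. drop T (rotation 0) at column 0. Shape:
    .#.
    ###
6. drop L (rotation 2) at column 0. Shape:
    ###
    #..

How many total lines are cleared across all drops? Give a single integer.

Answer: 0

Derivation:
Drop 1: J rot3 at col 3 lands with bottom-row=0; cleared 0 line(s) (total 0); column heights now [0 0 0 1 3], max=3
Drop 2: L rot0 at col 2 lands with bottom-row=3; cleared 0 line(s) (total 0); column heights now [0 0 4 4 5], max=5
Drop 3: Z rot1 at col 3 lands with bottom-row=4; cleared 0 line(s) (total 0); column heights now [0 0 4 6 7], max=7
Drop 4: T rot0 at col 2 lands with bottom-row=7; cleared 0 line(s) (total 0); column heights now [0 0 8 9 8], max=9
Drop 5: T rot0 at col 0 lands with bottom-row=8; cleared 0 line(s) (total 0); column heights now [9 10 9 9 8], max=10
Drop 6: L rot2 at col 0 lands with bottom-row=9; cleared 0 line(s) (total 0); column heights now [11 11 11 9 8], max=11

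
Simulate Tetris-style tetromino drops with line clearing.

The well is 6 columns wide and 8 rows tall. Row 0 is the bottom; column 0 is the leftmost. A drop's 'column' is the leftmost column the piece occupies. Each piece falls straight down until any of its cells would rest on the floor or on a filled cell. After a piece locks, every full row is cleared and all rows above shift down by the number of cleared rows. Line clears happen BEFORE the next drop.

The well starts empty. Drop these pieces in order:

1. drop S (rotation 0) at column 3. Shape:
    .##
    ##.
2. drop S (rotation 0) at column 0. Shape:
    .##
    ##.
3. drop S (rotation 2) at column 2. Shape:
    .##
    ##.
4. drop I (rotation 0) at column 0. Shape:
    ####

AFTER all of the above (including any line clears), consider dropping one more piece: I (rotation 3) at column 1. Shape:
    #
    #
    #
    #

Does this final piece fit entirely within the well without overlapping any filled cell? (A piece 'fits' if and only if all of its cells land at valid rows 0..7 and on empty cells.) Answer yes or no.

Drop 1: S rot0 at col 3 lands with bottom-row=0; cleared 0 line(s) (total 0); column heights now [0 0 0 1 2 2], max=2
Drop 2: S rot0 at col 0 lands with bottom-row=0; cleared 0 line(s) (total 0); column heights now [1 2 2 1 2 2], max=2
Drop 3: S rot2 at col 2 lands with bottom-row=2; cleared 0 line(s) (total 0); column heights now [1 2 3 4 4 2], max=4
Drop 4: I rot0 at col 0 lands with bottom-row=4; cleared 0 line(s) (total 0); column heights now [5 5 5 5 4 2], max=5
Test piece I rot3 at col 1 (width 1): heights before test = [5 5 5 5 4 2]; fits = False

Answer: no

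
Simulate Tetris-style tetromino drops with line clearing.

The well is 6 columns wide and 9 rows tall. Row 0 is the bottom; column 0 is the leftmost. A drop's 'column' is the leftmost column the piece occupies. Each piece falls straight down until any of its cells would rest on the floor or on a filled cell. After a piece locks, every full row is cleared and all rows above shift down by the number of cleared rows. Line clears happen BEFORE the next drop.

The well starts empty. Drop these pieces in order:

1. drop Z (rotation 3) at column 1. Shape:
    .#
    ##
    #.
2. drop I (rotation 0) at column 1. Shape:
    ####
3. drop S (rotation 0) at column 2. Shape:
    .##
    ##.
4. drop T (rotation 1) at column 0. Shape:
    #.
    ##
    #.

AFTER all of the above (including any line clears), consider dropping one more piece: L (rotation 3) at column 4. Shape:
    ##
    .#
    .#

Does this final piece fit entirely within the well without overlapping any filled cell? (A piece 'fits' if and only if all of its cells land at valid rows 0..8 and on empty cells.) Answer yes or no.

Answer: yes

Derivation:
Drop 1: Z rot3 at col 1 lands with bottom-row=0; cleared 0 line(s) (total 0); column heights now [0 2 3 0 0 0], max=3
Drop 2: I rot0 at col 1 lands with bottom-row=3; cleared 0 line(s) (total 0); column heights now [0 4 4 4 4 0], max=4
Drop 3: S rot0 at col 2 lands with bottom-row=4; cleared 0 line(s) (total 0); column heights now [0 4 5 6 6 0], max=6
Drop 4: T rot1 at col 0 lands with bottom-row=3; cleared 0 line(s) (total 0); column heights now [6 5 5 6 6 0], max=6
Test piece L rot3 at col 4 (width 2): heights before test = [6 5 5 6 6 0]; fits = True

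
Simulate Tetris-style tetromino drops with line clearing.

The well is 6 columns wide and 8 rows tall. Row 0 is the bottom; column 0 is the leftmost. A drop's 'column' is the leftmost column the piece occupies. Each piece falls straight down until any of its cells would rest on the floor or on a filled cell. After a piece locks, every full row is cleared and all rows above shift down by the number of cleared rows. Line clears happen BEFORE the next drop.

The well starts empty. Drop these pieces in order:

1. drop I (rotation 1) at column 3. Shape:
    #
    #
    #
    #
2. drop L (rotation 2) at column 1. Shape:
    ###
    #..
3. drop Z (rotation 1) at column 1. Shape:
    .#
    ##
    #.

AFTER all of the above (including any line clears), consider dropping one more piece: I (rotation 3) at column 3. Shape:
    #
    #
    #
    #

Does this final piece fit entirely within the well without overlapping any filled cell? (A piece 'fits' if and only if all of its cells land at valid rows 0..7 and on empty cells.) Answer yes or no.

Answer: no

Derivation:
Drop 1: I rot1 at col 3 lands with bottom-row=0; cleared 0 line(s) (total 0); column heights now [0 0 0 4 0 0], max=4
Drop 2: L rot2 at col 1 lands with bottom-row=3; cleared 0 line(s) (total 0); column heights now [0 5 5 5 0 0], max=5
Drop 3: Z rot1 at col 1 lands with bottom-row=5; cleared 0 line(s) (total 0); column heights now [0 7 8 5 0 0], max=8
Test piece I rot3 at col 3 (width 1): heights before test = [0 7 8 5 0 0]; fits = False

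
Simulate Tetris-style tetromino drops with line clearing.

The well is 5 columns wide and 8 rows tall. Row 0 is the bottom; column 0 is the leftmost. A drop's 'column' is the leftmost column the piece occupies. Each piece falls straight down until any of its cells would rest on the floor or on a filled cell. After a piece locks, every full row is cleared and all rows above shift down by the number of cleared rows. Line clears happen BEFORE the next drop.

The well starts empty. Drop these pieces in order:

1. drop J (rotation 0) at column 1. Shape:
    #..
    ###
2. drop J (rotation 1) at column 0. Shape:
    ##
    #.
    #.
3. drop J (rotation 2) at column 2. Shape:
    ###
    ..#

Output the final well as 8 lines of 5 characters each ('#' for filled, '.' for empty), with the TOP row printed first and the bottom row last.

Answer: .....
.....
.....
.....
.....
.....
.....
##...

Derivation:
Drop 1: J rot0 at col 1 lands with bottom-row=0; cleared 0 line(s) (total 0); column heights now [0 2 1 1 0], max=2
Drop 2: J rot1 at col 0 lands with bottom-row=0; cleared 0 line(s) (total 0); column heights now [3 3 1 1 0], max=3
Drop 3: J rot2 at col 2 lands with bottom-row=0; cleared 2 line(s) (total 2); column heights now [1 1 0 0 0], max=1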